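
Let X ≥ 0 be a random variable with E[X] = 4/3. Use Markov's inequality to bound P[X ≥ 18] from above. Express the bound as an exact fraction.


μ = E[X] = 4/3, a = 18.
Markov: P[X ≥ 18] ≤ μ/a = (4/3)/18 = 2/27.
Numerically: ≈ 0.07407.
(Since a = 18 > μ = 1.33333, the bound 2/27 is < 1 and informative.)

P[X ≥ 18] ≤ 2/27 ≈ 0.07407.


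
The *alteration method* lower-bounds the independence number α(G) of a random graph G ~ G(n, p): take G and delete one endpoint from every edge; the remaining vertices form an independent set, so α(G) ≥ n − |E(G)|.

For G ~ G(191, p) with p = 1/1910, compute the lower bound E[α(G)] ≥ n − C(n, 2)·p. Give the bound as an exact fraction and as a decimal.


E[|E(G)|] = C(191, 2)·p = 18145 · (1/1910) = 19/2.
E[α(G)] ≥ n − E[|E(G)|] = 191 − 19/2 = 363/2.
Numerically: ≈ 181.5000.
(This is only a lower bound; the true E[α(G)] may be larger.)

E[α(G)] ≥ 363/2 ≈ 181.5000.


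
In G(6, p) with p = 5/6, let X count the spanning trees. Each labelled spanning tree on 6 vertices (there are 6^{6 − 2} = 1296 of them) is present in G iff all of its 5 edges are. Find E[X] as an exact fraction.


K_6 has 6^{6 − 2} = 1296 labelled spanning trees.
For each such spanning tree H, let X_H = 1 if all 5 edges of H are present in G. Then P[X_H = 1] = p^{5} = (5/6)^{5} = 3125/7776.
By linearity of expectation: E[X] = Σ_H E[X_H] = 1296 · p^{5} = 1296 · 3125/7776 = 3125/6.
Numerically: E[X] ≈ 520.833.

E[X] = 1296 · (5/6)^{5} = 3125/6 ≈ 520.833.


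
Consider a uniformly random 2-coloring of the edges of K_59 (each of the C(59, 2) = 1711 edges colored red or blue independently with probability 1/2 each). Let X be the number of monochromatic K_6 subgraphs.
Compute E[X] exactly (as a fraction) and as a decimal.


Let X = Σ_S X_S over the C(59, 6) = 45057474 subsets S of size 6, where X_S = 1 if the K_6 on S is monochromatic.
For a fixed S, the K_6 on S has C(6, 2) = 15 edges. P[all 15 edges red] = (1/2)^15, and likewise for blue, so P[monochromatic] = 2·(1/2)^15 = 2^{1 − 15} = 1/16384.
Summing: E[X] = C(59, 6) · 2^{1 − 15} = 45057474 · 1/16384 = 22528737/8192.
Numerically: E[X] ≈ 2750.08997.

E[X] = C(59,6)·2^(1−C(6,2)) = 22528737/8192 ≈ 2750.08997.


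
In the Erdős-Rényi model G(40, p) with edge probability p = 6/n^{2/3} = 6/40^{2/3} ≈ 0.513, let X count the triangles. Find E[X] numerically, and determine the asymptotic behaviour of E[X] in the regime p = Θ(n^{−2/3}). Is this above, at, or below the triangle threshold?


Number of potential triangles: C(40, 3) = 9880.
Each occurs with probability p³ ≈ (0.513)³ ≈ 1.350000e-01.
By linearity: E[X] = C(40, 3)·p³ ≈ 9880 · 1.350000e-01 ≈ 1333.8000.
Since α = 2/3 < 1, p = c/n^{2/3} ≫ 1/n is above the triangle threshold p ~ 1/n. Asymptotically E[X] ~ (c³/6)·n^{3(1−α)} = (6³/6)·n^{1} → ∞; triangles are abundant w.h.p.

E[X] ≈ 1333.8000; in regime p = Θ(1/n^{2/3}) E[X] diverges (above the triangle threshold p ~ 1/n).


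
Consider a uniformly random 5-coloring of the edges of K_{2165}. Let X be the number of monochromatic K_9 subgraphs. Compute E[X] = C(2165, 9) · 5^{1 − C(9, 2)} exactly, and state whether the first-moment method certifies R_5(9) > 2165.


E[X] = C(2165, 9) · 5^{1 − 36} = 2832220612024886803272630 · 5^{−35} = 2832220612024886803272630/2910383045673370361328125.
As a reduced fraction: E[X] = 566444122404977360654526/582076609134674072265625 ≈ 0.973.
Is E[X] < 1? YES.
Since E[X] < 1, there exists a 5-coloring of K_{2165} with no monochromatic K_9; hence R_5(9) > 2165.

E[X] = 566444122404977360654526/582076609134674072265625 ≈ 0.973; E[X] < 1, so R_5(9) > 2165.


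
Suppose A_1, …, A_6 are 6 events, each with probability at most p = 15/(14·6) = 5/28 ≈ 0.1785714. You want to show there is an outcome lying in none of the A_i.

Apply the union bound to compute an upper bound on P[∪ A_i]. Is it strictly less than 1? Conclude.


Union bound: P[∪_{i=1}^{6} A_i] ≤ Σ_i P[A_i] ≤ 6·p = 6·(5/28) = 15/14.
Numerically: 15/14 ≈ 1.0714286.
Is 15/14 < 1? NO.
Since the bound 15/14 is ≥ 1, the union bound is uninformative here; it does NOT by itself certify existence.

6·p = 15/14 ≈ 1.0714286; existence NOT certified by the union bound.


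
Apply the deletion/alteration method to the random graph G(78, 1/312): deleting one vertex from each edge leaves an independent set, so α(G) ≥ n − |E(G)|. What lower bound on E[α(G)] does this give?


E[|E(G)|] = C(78, 2)·p = 3003 · (1/312) = 77/8.
E[α(G)] ≥ n − E[|E(G)|] = 78 − 77/8 = 547/8.
Numerically: ≈ 68.375000.
(This is only a lower bound; the true E[α(G)] may be larger.)

E[α(G)] ≥ 547/8 ≈ 68.375000.


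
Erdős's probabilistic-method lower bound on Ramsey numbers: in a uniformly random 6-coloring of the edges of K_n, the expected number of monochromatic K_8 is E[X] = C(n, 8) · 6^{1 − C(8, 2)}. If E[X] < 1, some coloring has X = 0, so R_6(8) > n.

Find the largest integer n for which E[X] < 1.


We need C(n, 8) · 6^{1 − 28} < 1, i.e. C(n, 8) < 6^{28 − 1} = 1023490369077469249536.
Check values of n near the boundary:
  n = 1594: C(1594, 8) = 1015652773590544255167; 1015652773590544255167 < 1023490369077469249536? YES
  n = 1595: C(1595, 8) = 1020772636343363633895; 1020772636343363633895 < 1023490369077469249536? YES
  n = 1596: C(1596, 8) = 1025915067760710553965; 1025915067760710553965 < 1023490369077469249536? NO
The largest n with C(n, 8) < 1023490369077469249536 is n = 1595 (where E[X] = 113419181815929292655/113721152119718805504 ≈ 0.9973). Hence R_6(8) > 1595, i.e. R_6(8) ≥ 1596.

Largest n = 1595; hence R_6(8) > 1595.


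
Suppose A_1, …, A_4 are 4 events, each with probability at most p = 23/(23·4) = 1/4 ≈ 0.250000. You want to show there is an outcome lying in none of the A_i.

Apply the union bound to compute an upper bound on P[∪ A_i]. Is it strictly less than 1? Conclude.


Union bound: P[∪_{i=1}^{4} A_i] ≤ Σ_i P[A_i] ≤ 4·p = 4·(1/4) = 1.
Numerically: 1 ≈ 1.000000.
Is 1 < 1? NO.
Since the bound 1 is ≥ 1, the union bound is uninformative here; it does NOT by itself certify existence.

4·p = 1 ≈ 1.000000; existence NOT certified by the union bound.


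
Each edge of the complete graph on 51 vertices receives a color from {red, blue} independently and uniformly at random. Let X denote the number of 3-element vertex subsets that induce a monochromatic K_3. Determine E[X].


Let X = Σ_S X_S over the C(51, 3) = 20825 subsets S of size 3, where X_S = 1 if the K_3 on S is monochromatic.
For a fixed S, the K_3 on S has C(3, 2) = 3 edges. P[all 3 edges red] = (1/2)^3, and likewise for blue, so P[monochromatic] = 2·(1/2)^3 = 2^{1 − 3} = 1/4.
Summing: E[X] = C(51, 3) · 2^{1 − 3} = 20825 · 1/4 = 20825/4.
Numerically: E[X] ≈ 5206.250.

E[X] = C(51,3)·2^(1−C(3,2)) = 20825/4 ≈ 5206.250.


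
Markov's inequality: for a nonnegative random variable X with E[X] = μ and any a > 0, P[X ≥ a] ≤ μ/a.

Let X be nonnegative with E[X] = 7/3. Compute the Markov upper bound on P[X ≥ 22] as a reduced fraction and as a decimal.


μ = E[X] = 7/3, a = 22.
Markov: P[X ≥ 22] ≤ μ/a = (7/3)/22 = 7/66.
Numerically: ≈ 0.10606.
(Since a = 22 > μ = 2.33333, the bound 7/66 is < 1 and informative.)

P[X ≥ 22] ≤ 7/66 ≈ 0.10606.


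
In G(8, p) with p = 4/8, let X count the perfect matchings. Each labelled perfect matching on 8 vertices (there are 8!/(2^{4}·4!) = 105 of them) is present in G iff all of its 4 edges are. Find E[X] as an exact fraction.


K_8 has 8!/(2^{4}·4!) = 105 labelled perfect matchings.
For each such perfect matching H, let X_H = 1 if all 4 edges of H are present in G. Then P[X_H = 1] = p^{4} = (1/2)^{4} = 1/16.
By linearity of expectation: E[X] = Σ_H E[X_H] = 105 · p^{4} = 105 · 1/16 = 105/16.
Numerically: E[X] ≈ 6.5625.

E[X] = 105 · (1/2)^{4} = 105/16 ≈ 6.5625.


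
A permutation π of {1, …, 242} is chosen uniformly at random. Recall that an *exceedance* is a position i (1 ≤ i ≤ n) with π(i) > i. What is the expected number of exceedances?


Write X = Σ_{i=1}^{242} X_i, where X_i = 1_{π(i) > i}.
For each fixed i, π(i) is uniform over {1, …, 242} (marginal of a uniform permutation), so P[π(i) > i] = (n − i)/n. Summing: Σ_{i=1}^{242} (n − i)/n = (0 + 1 + … + 241)/242 = 242(242 − 1)/(2·242) = (242 − 1)/2.
Hence E[X] = Σ_{i=1}^{242} (242 − i)/242 = 241/2 ≈ 120.500.

E[X] = 241/2 = 120.500.


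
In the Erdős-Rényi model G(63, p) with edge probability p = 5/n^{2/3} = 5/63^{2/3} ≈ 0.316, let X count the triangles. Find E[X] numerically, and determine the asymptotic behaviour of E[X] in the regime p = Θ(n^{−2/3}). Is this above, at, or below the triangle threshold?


Number of potential triangles: C(63, 3) = 39711.
Each occurs with probability p³ ≈ (0.316)³ ≈ 3.14941e-02.
By linearity: E[X] = C(63, 3)·p³ ≈ 39711 · 3.14941e-02 ≈ 1250.661.
Since α = 2/3 < 1, p = c/n^{2/3} ≫ 1/n is above the triangle threshold p ~ 1/n. Asymptotically E[X] ~ (c³/6)·n^{3(1−α)} = (5³/6)·n^{1} → ∞; triangles are abundant w.h.p.

E[X] ≈ 1250.661; in regime p = Θ(1/n^{2/3}) E[X] diverges (above the triangle threshold p ~ 1/n).


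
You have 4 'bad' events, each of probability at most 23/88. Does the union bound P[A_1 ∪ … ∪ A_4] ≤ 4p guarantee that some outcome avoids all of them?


Union bound: P[∪_{i=1}^{4} A_i] ≤ Σ_i P[A_i] ≤ 4·p = 4·(23/88) = 23/22.
Numerically: 23/22 ≈ 1.0455.
Is 23/22 < 1? NO.
Since the bound 23/22 is ≥ 1, the union bound is uninformative here; it does NOT by itself certify existence.

4·p = 23/22 ≈ 1.0455; existence NOT certified by the union bound.


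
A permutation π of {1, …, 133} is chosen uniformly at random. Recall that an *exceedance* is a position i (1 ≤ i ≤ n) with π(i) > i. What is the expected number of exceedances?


Write X = Σ_{i=1}^{133} X_i, where X_i = 1_{π(i) > i}.
For each fixed i, π(i) is uniform over {1, …, 133} (marginal of a uniform permutation), so P[π(i) > i] = (n − i)/n. Summing: Σ_{i=1}^{133} (n − i)/n = (0 + 1 + … + 132)/133 = 133(133 − 1)/(2·133) = (133 − 1)/2.
Hence E[X] = Σ_{i=1}^{133} (133 − i)/133 = 66 ≈ 66.000.

E[X] = 66 = 66.000.


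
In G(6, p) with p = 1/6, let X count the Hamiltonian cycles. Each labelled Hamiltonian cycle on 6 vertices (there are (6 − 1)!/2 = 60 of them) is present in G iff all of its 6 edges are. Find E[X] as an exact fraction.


K_6 has (6 − 1)!/2 = 60 labelled Hamiltonian cycles.
For each such Hamiltonian cycle H, let X_H = 1 if all 6 edges of H are present in G. Then P[X_H = 1] = p^{6} = (1/6)^{6} = 1/46656.
Summing the indicators: E[X] = Σ_H E[X_H] = 60 · p^{6} = 60 · 1/46656 = 5/3888.
Numerically: E[X] ≈ 0.001286.

E[X] = 60 · (1/6)^{6} = 5/3888 ≈ 0.001286.


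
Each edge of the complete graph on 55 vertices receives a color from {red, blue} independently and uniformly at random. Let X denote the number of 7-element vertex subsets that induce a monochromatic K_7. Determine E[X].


Let X = Σ_S X_S over the C(55, 7) = 202927725 subsets S of size 7, where X_S = 1 if the K_7 on S is monochromatic.
For a fixed S, the K_7 on S has C(7, 2) = 21 edges. P[all 21 edges red] = (1/2)^21, and likewise for blue, so P[monochromatic] = 2·(1/2)^21 = 2^{1 − 21} = 1/1048576.
Summing: E[X] = C(55, 7) · 2^{1 − 21} = 202927725 · 1/1048576 = 202927725/1048576.
Numerically: E[X] ≈ 193.52696.

E[X] = C(55,7)·2^(1−C(7,2)) = 202927725/1048576 ≈ 193.52696.


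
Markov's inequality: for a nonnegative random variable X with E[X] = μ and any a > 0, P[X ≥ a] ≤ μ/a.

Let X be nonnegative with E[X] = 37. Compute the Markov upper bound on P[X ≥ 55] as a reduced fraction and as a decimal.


μ = E[X] = 37, a = 55.
Markov: P[X ≥ 55] ≤ μ/a = (37)/55 = 37/55.
Numerically: ≈ 0.67273.
(Since a = 55 > μ = 37.00000, the bound 37/55 is < 1 and informative.)

P[X ≥ 55] ≤ 37/55 ≈ 0.67273.


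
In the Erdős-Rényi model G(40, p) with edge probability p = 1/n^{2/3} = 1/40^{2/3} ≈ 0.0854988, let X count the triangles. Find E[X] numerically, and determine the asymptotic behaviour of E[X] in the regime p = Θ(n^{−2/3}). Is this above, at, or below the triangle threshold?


Number of potential triangles: C(40, 3) = 9880.
Each occurs with probability p³ ≈ (0.0854988)³ ≈ 6.25000000e-04.
By linearity: E[X] = C(40, 3)·p³ ≈ 9880 · 6.25000000e-04 ≈ 6.175000.
Since α = 2/3 < 1, p = c/n^{2/3} ≫ 1/n is above the triangle threshold p ~ 1/n. Asymptotically E[X] ~ (c³/6)·n^{3(1−α)} = (1³/6)·n^{1} → ∞; triangles are abundant w.h.p.

E[X] ≈ 6.175000; in regime p = Θ(1/n^{2/3}) E[X] diverges (above the triangle threshold p ~ 1/n).


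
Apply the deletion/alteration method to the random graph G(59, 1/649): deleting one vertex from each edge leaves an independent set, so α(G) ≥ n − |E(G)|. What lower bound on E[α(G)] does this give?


E[|E(G)|] = C(59, 2)·p = 1711 · (1/649) = 29/11.
E[α(G)] ≥ n − E[|E(G)|] = 59 − 29/11 = 620/11.
Numerically: ≈ 56.36364.
(This is only a lower bound; the true E[α(G)] may be larger.)

E[α(G)] ≥ 620/11 ≈ 56.36364.


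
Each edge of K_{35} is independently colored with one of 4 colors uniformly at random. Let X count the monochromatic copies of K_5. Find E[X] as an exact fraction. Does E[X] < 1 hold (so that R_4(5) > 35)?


E[X] = C(35, 5) · 4^{1 − 10} = 324632 · 4^{−9} = 324632/262144.
As a reduced fraction: E[X] = 40579/32768 ≈ 1.2384.
Is E[X] < 1? NO.
Since E[X] ≥ 1, the first-moment bound is inconclusive at n = 35; it does NOT by itself certify R_4(5) > 35.

E[X] = 40579/32768 ≈ 1.2384; E[X] ≥ 1; first-moment method inconclusive here.


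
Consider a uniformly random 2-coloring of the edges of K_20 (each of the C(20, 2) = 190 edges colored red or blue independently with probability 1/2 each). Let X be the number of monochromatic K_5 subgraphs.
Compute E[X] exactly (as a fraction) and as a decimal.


Let X = Σ_S X_S over the C(20, 5) = 15504 subsets S of size 5, where X_S = 1 if the K_5 on S is monochromatic.
For a fixed S, the K_5 on S has C(5, 2) = 10 edges. P[all 10 edges red] = (1/2)^10, and likewise for blue, so P[monochromatic] = 2·(1/2)^10 = 2^{1 − 10} = 1/512.
By linearity of expectation: E[X] = C(20, 5) · 2^{1 − 10} = 15504 · 1/512 = 969/32.
Numerically: E[X] ≈ 30.2812.

E[X] = C(20,5)·2^(1−C(5,2)) = 969/32 ≈ 30.2812.


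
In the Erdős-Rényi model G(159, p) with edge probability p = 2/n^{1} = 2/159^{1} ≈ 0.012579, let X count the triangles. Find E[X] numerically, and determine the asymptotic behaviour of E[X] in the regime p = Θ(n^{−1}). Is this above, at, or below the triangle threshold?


Number of potential triangles: C(159, 3) = 657359.
Each occurs with probability p³ ≈ (0.012579)³ ≈ 1.9902087e-06.
By linearity: E[X] = C(159, 3)·p³ ≈ 657359 · 1.9902087e-06 ≈ 1.30828.
Here α = 1, so p = 2/n is exactly at the triangle threshold p ~ 1/n. Asymptotically E[X] → c³/6 = 2³/6 = 4/3 ≈ 1.33333, a bounded constant. In this regime the triangle count is asymptotically Poisson(c³/6).

E[X] ≈ 1.30828; in regime p = Θ(1/n^{1}) E[X] stays bounded (at the triangle threshold p ~ 1/n).


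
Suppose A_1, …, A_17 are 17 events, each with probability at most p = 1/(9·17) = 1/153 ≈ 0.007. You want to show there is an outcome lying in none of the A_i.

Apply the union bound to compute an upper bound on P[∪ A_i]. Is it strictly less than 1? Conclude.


Union bound: P[∪_{i=1}^{17} A_i] ≤ Σ_i P[A_i] ≤ 17·p = 17·(1/153) = 1/9.
Numerically: 1/9 ≈ 0.111.
Is 1/9 < 1? YES.
Since P[∪ A_i] ≤ 1/9 < 1, the complement has P[∩ A_i^c] ≥ 1 − 1/9 = 8/9 > 0, so some outcome avoids every A_i.

17·p = 1/9 ≈ 0.111; existence CERTIFIED by the union bound.


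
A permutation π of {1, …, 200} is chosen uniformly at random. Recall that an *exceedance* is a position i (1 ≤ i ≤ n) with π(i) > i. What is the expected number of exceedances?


Write X = Σ_{i=1}^{200} X_i, where X_i = 1_{π(i) > i}.
For each fixed i, π(i) is uniform over {1, …, 200} (marginal of a uniform permutation), so P[π(i) > i] = (n − i)/n. Summing: Σ_{i=1}^{200} (n − i)/n = (0 + 1 + … + 199)/200 = 200(200 − 1)/(2·200) = (200 − 1)/2.
Hence E[X] = Σ_{i=1}^{200} (200 − i)/200 = 199/2 ≈ 99.50000.

E[X] = 199/2 = 99.50000.


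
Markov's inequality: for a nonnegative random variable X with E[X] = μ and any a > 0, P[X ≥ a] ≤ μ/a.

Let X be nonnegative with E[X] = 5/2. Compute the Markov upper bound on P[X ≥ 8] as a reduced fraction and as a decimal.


μ = E[X] = 5/2, a = 8.
Markov: P[X ≥ 8] ≤ μ/a = (5/2)/8 = 5/16.
Numerically: ≈ 0.3125.
(Since a = 8 > μ = 2.5000, the bound 5/16 is < 1 and informative.)

P[X ≥ 8] ≤ 5/16 ≈ 0.3125.


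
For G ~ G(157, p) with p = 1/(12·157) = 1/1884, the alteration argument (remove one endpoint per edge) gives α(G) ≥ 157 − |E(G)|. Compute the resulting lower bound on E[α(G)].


E[|E(G)|] = C(157, 2)·p = 12246 · (1/1884) = 13/2.
E[α(G)] ≥ n − E[|E(G)|] = 157 − 13/2 = 301/2.
Numerically: ≈ 150.5000.
(This is only a lower bound; the true E[α(G)] may be larger.)

E[α(G)] ≥ 301/2 ≈ 150.5000.


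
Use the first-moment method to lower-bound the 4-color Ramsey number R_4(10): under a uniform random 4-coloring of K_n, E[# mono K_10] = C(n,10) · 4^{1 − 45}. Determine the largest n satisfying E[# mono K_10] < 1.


We need C(n, 10) · 4^{1 − 45} < 1, i.e. C(n, 10) < 4^{45 − 1} = 309485009821345068724781056.
Check values of n near the boundary:
  n = 2021: C(2021, 10) = 306347841644770462864800616; 306347841644770462864800616 < 309485009821345068724781056? YES
  n = 2022: C(2022, 10) = 307870445231474093395937796; 307870445231474093395937796 < 309485009821345068724781056? YES
  n = 2023: C(2023, 10) = 309399856285778485315440716; 309399856285778485315440716 < 309485009821345068724781056? YES
  n = 2024: C(2024, 10) = 310936101848269937576192656; 310936101848269937576192656 < 309485009821345068724781056? NO
  n = 2025: C(2025, 10) = 312479209053472269772600560; 312479209053472269772600560 < 309485009821345068724781056? NO
The largest n with C(n, 10) < 309485009821345068724781056 is n = 2023 (where E[X] = 77349964071444621328860179/77371252455336267181195264 ≈ 0.9997249). Hence R_4(10) > 2023, i.e. R_4(10) ≥ 2024.

Largest n = 2023; hence R_4(10) > 2023.


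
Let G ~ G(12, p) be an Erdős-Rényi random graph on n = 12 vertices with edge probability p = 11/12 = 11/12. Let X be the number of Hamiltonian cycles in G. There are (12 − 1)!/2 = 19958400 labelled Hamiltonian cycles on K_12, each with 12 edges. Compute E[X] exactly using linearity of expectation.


K_12 has (12 − 1)!/2 = 19958400 labelled Hamiltonian cycles.
For each such Hamiltonian cycle H, let X_H = 1 if all 12 edges of H are present in G. Then P[X_H = 1] = p^{12} = (11/12)^{12} = 3138428376721/8916100448256.
Summing the indicators: E[X] = Σ_H E[X_H] = 19958400 · p^{12} = 19958400 · 3138428376721/8916100448256 = 6041474625187925/859963392.
Numerically: E[X] ≈ 7.0253e+06.

E[X] = 19958400 · (11/12)^{12} = 6041474625187925/859963392 ≈ 7.0253e+06.


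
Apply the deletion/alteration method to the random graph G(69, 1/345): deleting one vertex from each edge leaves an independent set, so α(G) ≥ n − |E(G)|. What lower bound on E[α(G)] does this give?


E[|E(G)|] = C(69, 2)·p = 2346 · (1/345) = 34/5.
E[α(G)] ≥ n − E[|E(G)|] = 69 − 34/5 = 311/5.
Numerically: ≈ 62.20000.
(This is only a lower bound; the true E[α(G)] may be larger.)

E[α(G)] ≥ 311/5 ≈ 62.20000.


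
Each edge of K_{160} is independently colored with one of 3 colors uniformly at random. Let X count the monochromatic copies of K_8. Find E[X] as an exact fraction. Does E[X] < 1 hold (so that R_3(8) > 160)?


E[X] = C(160, 8) · 3^{1 − 28} = 8917061687820 · 3^{−27} = 8917061687820/7625597484987.
As a reduced fraction: E[X] = 990784631980/847288609443 ≈ 1.169.
Is E[X] < 1? NO.
Since E[X] ≥ 1, the first-moment bound is inconclusive at n = 160; it does NOT by itself certify R_3(8) > 160.

E[X] = 990784631980/847288609443 ≈ 1.169; E[X] ≥ 1; first-moment method inconclusive here.


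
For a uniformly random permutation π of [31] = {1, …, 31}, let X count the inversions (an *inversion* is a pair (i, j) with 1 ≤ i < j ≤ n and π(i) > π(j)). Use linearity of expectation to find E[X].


Write X = Σ X_I over the C(31, 2) = 465 pairs i < j, with X_I the indicator of one inversion.
There are 465 indicators.
For each fixed pair i < j, the values π(i) and π(j) are two distinct elements of {1, …, 31} in uniformly random order; by symmetry P[π(i) > π(j)] = 1/2.
By linearity: E[X] = 465 · (1/2) = C(31, 2) · (1/2) = 465/2 = 465/2 ≈ 232.500.

E[X] = 465/2 = 232.500.


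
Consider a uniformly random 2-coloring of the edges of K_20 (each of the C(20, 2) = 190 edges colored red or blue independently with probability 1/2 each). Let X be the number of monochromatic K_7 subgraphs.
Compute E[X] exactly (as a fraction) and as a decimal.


Let X = Σ_S X_S over the C(20, 7) = 77520 subsets S of size 7, where X_S = 1 if the K_7 on S is monochromatic.
For a fixed S, the K_7 on S has C(7, 2) = 21 edges. P[all 21 edges red] = (1/2)^21, and likewise for blue, so P[monochromatic] = 2·(1/2)^21 = 2^{1 − 21} = 1/1048576.
By linearity: E[X] = C(20, 7) · 2^{1 − 21} = 77520 · 1/1048576 = 4845/65536.
Numerically: E[X] ≈ 0.074.

E[X] = C(20,7)·2^(1−C(7,2)) = 4845/65536 ≈ 0.074.


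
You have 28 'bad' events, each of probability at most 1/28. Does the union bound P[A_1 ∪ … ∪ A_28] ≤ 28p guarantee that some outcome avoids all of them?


Union bound: P[∪_{i=1}^{28} A_i] ≤ Σ_i P[A_i] ≤ 28·p = 28·(1/28) = 1.
Numerically: 1 ≈ 1.00000.
Is 1 < 1? NO.
Since the bound 1 is ≥ 1, the union bound is uninformative here; it does NOT by itself certify existence.

28·p = 1 ≈ 1.00000; existence NOT certified by the union bound.


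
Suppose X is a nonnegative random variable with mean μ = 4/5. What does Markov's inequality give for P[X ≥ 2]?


μ = E[X] = 4/5, a = 2.
Markov: P[X ≥ 2] ≤ μ/a = (4/5)/2 = 2/5.
Numerically: ≈ 0.40000.
(Since a = 2 > μ = 0.80000, the bound 2/5 is < 1 and informative.)

P[X ≥ 2] ≤ 2/5 ≈ 0.40000.


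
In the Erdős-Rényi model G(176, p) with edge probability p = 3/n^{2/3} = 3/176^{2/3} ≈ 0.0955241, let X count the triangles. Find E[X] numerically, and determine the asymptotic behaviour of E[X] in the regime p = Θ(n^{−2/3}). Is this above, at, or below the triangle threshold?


Number of potential triangles: C(176, 3) = 893200.
Each occurs with probability p³ ≈ (0.0955241)³ ≈ 8.71642562e-04.
By linearity: E[X] = C(176, 3)·p³ ≈ 893200 · 8.71642562e-04 ≈ 778.551136.
Since α = 2/3 < 1, p = c/n^{2/3} ≫ 1/n is above the triangle threshold p ~ 1/n. Asymptotically E[X] ~ (c³/6)·n^{3(1−α)} = (3³/6)·n^{1} → ∞; triangles are abundant w.h.p.

E[X] ≈ 778.551136; in regime p = Θ(1/n^{2/3}) E[X] diverges (above the triangle threshold p ~ 1/n).


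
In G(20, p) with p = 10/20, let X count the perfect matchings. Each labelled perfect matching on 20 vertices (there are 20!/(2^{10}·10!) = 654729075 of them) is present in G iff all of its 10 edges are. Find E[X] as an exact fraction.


K_20 has 20!/(2^{10}·10!) = 654729075 labelled perfect matchings.
For each such perfect matching H, let X_H = 1 if all 10 edges of H are present in G. Then P[X_H = 1] = p^{10} = (1/2)^{10} = 1/1024.
By linearity: E[X] = Σ_H E[X_H] = 654729075 · p^{10} = 654729075 · 1/1024 = 654729075/1024.
Numerically: E[X] ≈ 6.394e+05.

E[X] = 654729075 · (1/2)^{10} = 654729075/1024 ≈ 6.394e+05.


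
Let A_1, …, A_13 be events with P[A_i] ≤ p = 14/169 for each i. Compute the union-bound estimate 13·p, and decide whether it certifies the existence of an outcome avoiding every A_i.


Union bound: P[∪_{i=1}^{13} A_i] ≤ Σ_i P[A_i] ≤ 13·p = 13·(14/169) = 14/13.
Numerically: 14/13 ≈ 1.077.
Is 14/13 < 1? NO.
Since the bound 14/13 is ≥ 1, the union bound is uninformative here; it does NOT by itself certify existence.

13·p = 14/13 ≈ 1.077; existence NOT certified by the union bound.


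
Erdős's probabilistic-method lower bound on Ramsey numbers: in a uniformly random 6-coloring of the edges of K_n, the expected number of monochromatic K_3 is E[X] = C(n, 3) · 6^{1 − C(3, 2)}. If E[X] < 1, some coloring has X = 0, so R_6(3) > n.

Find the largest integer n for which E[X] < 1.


We need C(n, 3) · 6^{1 − 3} < 1, i.e. C(n, 3) < 6^{3 − 1} = 36.
Check values of n near the boundary:
  n = 6: C(6, 3) = 20; 20 < 36? YES
  n = 7: C(7, 3) = 35; 35 < 36? YES
  n = 8: C(8, 3) = 56; 56 < 36? NO
The largest n with C(n, 3) < 36 is n = 7 (where E[X] = 35/36 ≈ 0.97222). Hence R_6(3) > 7, i.e. R_6(3) ≥ 8.

Largest n = 7; hence R_6(3) > 7.


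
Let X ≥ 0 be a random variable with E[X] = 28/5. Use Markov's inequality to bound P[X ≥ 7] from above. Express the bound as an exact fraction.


μ = E[X] = 28/5, a = 7.
Markov: P[X ≥ 7] ≤ μ/a = (28/5)/7 = 4/5.
Numerically: ≈ 0.8000.
(Since a = 7 > μ = 5.6000, the bound 4/5 is < 1 and informative.)

P[X ≥ 7] ≤ 4/5 ≈ 0.8000.


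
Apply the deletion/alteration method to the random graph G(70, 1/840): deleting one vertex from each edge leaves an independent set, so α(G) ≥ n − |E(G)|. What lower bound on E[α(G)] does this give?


E[|E(G)|] = C(70, 2)·p = 2415 · (1/840) = 23/8.
E[α(G)] ≥ n − E[|E(G)|] = 70 − 23/8 = 537/8.
Numerically: ≈ 67.125.
(This is only a lower bound; the true E[α(G)] may be larger.)

E[α(G)] ≥ 537/8 ≈ 67.125.


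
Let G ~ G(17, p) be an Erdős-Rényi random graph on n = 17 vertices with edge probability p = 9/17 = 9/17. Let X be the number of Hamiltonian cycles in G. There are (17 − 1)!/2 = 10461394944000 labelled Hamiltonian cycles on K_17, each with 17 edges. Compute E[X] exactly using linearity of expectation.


K_17 has (17 − 1)!/2 = 10461394944000 labelled Hamiltonian cycles.
For each such Hamiltonian cycle H, let X_H = 1 if all 17 edges of H are present in G. Then P[X_H = 1] = p^{17} = (9/17)^{17} = 16677181699666569/827240261886336764177.
By linearity of expectation: E[X] = Σ_H E[X_H] = 10461394944000 · p^{17} = 10461394944000 · 16677181699666569/827240261886336764177 = 174466584313061171422427136000/827240261886336764177.
Numerically: E[X] ≈ 2.10902e+08.

E[X] = 10461394944000 · (9/17)^{17} = 174466584313061171422427136000/827240261886336764177 ≈ 2.10902e+08.


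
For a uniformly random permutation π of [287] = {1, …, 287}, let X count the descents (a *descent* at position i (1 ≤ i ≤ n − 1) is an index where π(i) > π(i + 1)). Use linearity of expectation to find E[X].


Write X = Σ X_I over i = 1, …, 286, with X_I the indicator of one descent.
There are 286 indicators.
For each fixed i, the pair (π(i), π(i+1)) is a uniformly random ordered pair of distinct values from {1, …, 287}; by symmetry P[π(i) > π(i+1)] = 1/2.
By linearity: E[X] = 286 · (1/2) = (287 − 1) · (1/2) = 143 ≈ 143.0000.

E[X] = 143 = 143.0000.


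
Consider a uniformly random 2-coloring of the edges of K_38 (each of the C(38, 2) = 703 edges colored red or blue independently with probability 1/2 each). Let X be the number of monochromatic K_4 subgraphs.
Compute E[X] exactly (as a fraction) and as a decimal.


Let X = Σ_S X_S over the C(38, 4) = 73815 subsets S of size 4, where X_S = 1 if the K_4 on S is monochromatic.
For a fixed S, the K_4 on S has C(4, 2) = 6 edges. P[all 6 edges red] = (1/2)^6, and likewise for blue, so P[monochromatic] = 2·(1/2)^6 = 2^{1 − 6} = 1/32.
By linearity of expectation: E[X] = C(38, 4) · 2^{1 − 6} = 73815 · 1/32 = 73815/32.
Numerically: E[X] ≈ 2306.7188.

E[X] = C(38,4)·2^(1−C(4,2)) = 73815/32 ≈ 2306.7188.


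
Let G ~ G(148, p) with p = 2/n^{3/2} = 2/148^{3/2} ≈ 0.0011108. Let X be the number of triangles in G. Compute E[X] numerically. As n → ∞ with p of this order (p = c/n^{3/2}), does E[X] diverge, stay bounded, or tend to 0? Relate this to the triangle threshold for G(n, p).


Number of potential triangles: C(148, 3) = 529396.
Each occurs with probability p³ ≈ (0.0011108)³ ≈ 1.3706049e-09.
By linearity: E[X] = C(148, 3)·p³ ≈ 529396 · 1.3706049e-09 ≈ 0.00073.
Since α = 3/2 > 1, p = c/n^{3/2} = o(1/n) is below the triangle threshold p ~ 1/n. Asymptotically E[X] ~ (c³/6)·n^{3(1−α)} = (2³/6)·n^{-1.5} → 0, so by Markov's inequality G has no triangles w.h.p.

E[X] ≈ 0.00073; in regime p = Θ(1/n^{3/2}) E[X] tends to 0 (below the triangle threshold p ~ 1/n).


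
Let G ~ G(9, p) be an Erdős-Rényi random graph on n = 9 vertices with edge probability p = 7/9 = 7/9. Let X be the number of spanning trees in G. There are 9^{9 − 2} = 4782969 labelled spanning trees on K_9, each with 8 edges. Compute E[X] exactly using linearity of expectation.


K_9 has 9^{9 − 2} = 4782969 labelled spanning trees.
For each such spanning tree H, let X_H = 1 if all 8 edges of H are present in G. Then P[X_H = 1] = p^{8} = (7/9)^{8} = 5764801/43046721.
By linearity of expectation: E[X] = Σ_H E[X_H] = 4782969 · p^{8} = 4782969 · 5764801/43046721 = 5764801/9.
Numerically: E[X] ≈ 640533.

E[X] = 4782969 · (7/9)^{8} = 5764801/9 ≈ 640533.


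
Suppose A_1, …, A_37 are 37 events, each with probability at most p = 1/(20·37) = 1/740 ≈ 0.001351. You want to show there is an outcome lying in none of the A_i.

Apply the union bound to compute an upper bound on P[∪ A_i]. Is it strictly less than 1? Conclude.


Union bound: P[∪_{i=1}^{37} A_i] ≤ Σ_i P[A_i] ≤ 37·p = 37·(1/740) = 1/20.
Numerically: 1/20 ≈ 0.050000.
Is 1/20 < 1? YES.
Since P[∪ A_i] ≤ 1/20 < 1, the complement has P[∩ A_i^c] ≥ 1 − 1/20 = 19/20 > 0, so some outcome avoids every A_i.

37·p = 1/20 ≈ 0.050000; existence CERTIFIED by the union bound.


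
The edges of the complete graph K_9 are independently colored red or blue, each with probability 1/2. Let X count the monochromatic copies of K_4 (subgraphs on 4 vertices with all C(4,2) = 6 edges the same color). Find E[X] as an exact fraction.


Let X = Σ_S X_S over the C(9, 4) = 126 subsets S of size 4, where X_S = 1 if the K_4 on S is monochromatic.
For a fixed S, the K_4 on S has C(4, 2) = 6 edges. P[all 6 edges red] = (1/2)^6, and likewise for blue, so P[monochromatic] = 2·(1/2)^6 = 2^{1 − 6} = 1/32.
By linearity of expectation: E[X] = C(9, 4) · 2^{1 − 6} = 126 · 1/32 = 63/16.
Numerically: E[X] ≈ 3.937500.

E[X] = C(9,4)·2^(1−C(4,2)) = 63/16 ≈ 3.937500.


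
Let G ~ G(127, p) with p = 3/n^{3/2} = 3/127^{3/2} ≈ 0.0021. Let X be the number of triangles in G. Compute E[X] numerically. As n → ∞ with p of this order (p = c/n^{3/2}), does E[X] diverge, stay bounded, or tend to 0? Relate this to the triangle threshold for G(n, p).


Number of potential triangles: C(127, 3) = 333375.
Each occurs with probability p³ ≈ (0.0021)³ ≈ 9.20973e-09.
By linearity: E[X] = C(127, 3)·p³ ≈ 333375 · 9.20973e-09 ≈ 0.003.
Since α = 3/2 > 1, p = c/n^{3/2} = o(1/n) is below the triangle threshold p ~ 1/n. Asymptotically E[X] ~ (c³/6)·n^{3(1−α)} = (3³/6)·n^{-1.5} → 0, so by Markov's inequality G has no triangles w.h.p.

E[X] ≈ 0.003; in regime p = Θ(1/n^{3/2}) E[X] tends to 0 (below the triangle threshold p ~ 1/n).


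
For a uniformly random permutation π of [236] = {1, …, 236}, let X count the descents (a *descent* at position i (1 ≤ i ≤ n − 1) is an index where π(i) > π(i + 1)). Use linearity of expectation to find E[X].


Write X = Σ X_I over i = 1, …, 235, with X_I the indicator of one descent.
There are 235 indicators.
For each fixed i, the pair (π(i), π(i+1)) is a uniformly random ordered pair of distinct values from {1, …, 236}; by symmetry P[π(i) > π(i+1)] = 1/2.
By linearity: E[X] = 235 · (1/2) = (236 − 1) · (1/2) = 235/2 ≈ 117.50000.

E[X] = 235/2 = 117.50000.


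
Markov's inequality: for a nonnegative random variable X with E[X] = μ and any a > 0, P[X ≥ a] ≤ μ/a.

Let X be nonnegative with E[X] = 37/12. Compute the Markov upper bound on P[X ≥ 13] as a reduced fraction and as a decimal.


μ = E[X] = 37/12, a = 13.
Markov: P[X ≥ 13] ≤ μ/a = (37/12)/13 = 37/156.
Numerically: ≈ 0.237179.
(Since a = 13 > μ = 3.083333, the bound 37/156 is < 1 and informative.)

P[X ≥ 13] ≤ 37/156 ≈ 0.237179.


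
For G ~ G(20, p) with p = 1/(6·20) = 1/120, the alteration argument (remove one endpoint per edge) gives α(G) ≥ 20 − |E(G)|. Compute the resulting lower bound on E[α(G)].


E[|E(G)|] = C(20, 2)·p = 190 · (1/120) = 19/12.
E[α(G)] ≥ n − E[|E(G)|] = 20 − 19/12 = 221/12.
Numerically: ≈ 18.417.
(This is only a lower bound; the true E[α(G)] may be larger.)

E[α(G)] ≥ 221/12 ≈ 18.417.


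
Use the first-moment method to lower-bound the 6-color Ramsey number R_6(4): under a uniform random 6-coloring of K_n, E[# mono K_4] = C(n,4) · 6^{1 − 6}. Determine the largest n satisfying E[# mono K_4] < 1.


We need C(n, 4) · 6^{1 − 6} < 1, i.e. C(n, 4) < 6^{6 − 1} = 7776.
Check values of n near the boundary:
  n = 21: C(21, 4) = 5985; 5985 < 7776? YES
  n = 22: C(22, 4) = 7315; 7315 < 7776? YES
  n = 23: C(23, 4) = 8855; 8855 < 7776? NO
  n = 24: C(24, 4) = 10626; 10626 < 7776? NO
The largest n with C(n, 4) < 7776 is n = 22 (where E[X] = 7315/7776 ≈ 0.9407). Hence R_6(4) > 22, i.e. R_6(4) ≥ 23.

Largest n = 22; hence R_6(4) > 22.


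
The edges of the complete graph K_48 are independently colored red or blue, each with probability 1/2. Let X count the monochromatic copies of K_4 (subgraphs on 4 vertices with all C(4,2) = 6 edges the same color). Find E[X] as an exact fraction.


Let X = Σ_S X_S over the C(48, 4) = 194580 subsets S of size 4, where X_S = 1 if the K_4 on S is monochromatic.
For a fixed S, the K_4 on S has C(4, 2) = 6 edges. P[all 6 edges red] = (1/2)^6, and likewise for blue, so P[monochromatic] = 2·(1/2)^6 = 2^{1 − 6} = 1/32.
By linearity: E[X] = C(48, 4) · 2^{1 − 6} = 194580 · 1/32 = 48645/8.
Numerically: E[X] ≈ 6080.62500.

E[X] = C(48,4)·2^(1−C(4,2)) = 48645/8 ≈ 6080.62500.


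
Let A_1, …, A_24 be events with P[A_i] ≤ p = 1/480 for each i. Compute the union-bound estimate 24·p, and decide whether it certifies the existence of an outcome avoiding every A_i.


Union bound: P[∪_{i=1}^{24} A_i] ≤ Σ_i P[A_i] ≤ 24·p = 24·(1/480) = 1/20.
Numerically: 1/20 ≈ 0.0500000.
Is 1/20 < 1? YES.
Since P[∪ A_i] ≤ 1/20 < 1, the complement has P[∩ A_i^c] ≥ 1 − 1/20 = 19/20 > 0, so some outcome avoids every A_i.

24·p = 1/20 ≈ 0.0500000; existence CERTIFIED by the union bound.


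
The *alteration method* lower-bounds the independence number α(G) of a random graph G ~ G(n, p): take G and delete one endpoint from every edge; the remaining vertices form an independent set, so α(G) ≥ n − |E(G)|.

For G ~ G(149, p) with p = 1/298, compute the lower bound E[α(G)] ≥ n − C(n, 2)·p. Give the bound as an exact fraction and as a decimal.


E[|E(G)|] = C(149, 2)·p = 11026 · (1/298) = 37.
E[α(G)] ≥ n − E[|E(G)|] = 149 − 37 = 112.
Numerically: ≈ 112.000000.
(This is only a lower bound; the true E[α(G)] may be larger.)

E[α(G)] ≥ 112 ≈ 112.000000.


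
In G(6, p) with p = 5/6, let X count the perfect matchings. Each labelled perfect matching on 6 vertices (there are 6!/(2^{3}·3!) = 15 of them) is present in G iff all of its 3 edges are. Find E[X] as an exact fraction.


K_6 has 6!/(2^{3}·3!) = 15 labelled perfect matchings.
For each such perfect matching H, let X_H = 1 if all 3 edges of H are present in G. Then P[X_H = 1] = p^{3} = (5/6)^{3} = 125/216.
Summing the indicators: E[X] = Σ_H E[X_H] = 15 · p^{3} = 15 · 125/216 = 625/72.
Numerically: E[X] ≈ 8.681.

E[X] = 15 · (5/6)^{3} = 625/72 ≈ 8.681.


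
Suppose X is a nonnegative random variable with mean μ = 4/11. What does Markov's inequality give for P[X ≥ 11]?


μ = E[X] = 4/11, a = 11.
Markov: P[X ≥ 11] ≤ μ/a = (4/11)/11 = 4/121.
Numerically: ≈ 0.033058.
(Since a = 11 > μ = 0.363636, the bound 4/121 is < 1 and informative.)

P[X ≥ 11] ≤ 4/121 ≈ 0.033058.


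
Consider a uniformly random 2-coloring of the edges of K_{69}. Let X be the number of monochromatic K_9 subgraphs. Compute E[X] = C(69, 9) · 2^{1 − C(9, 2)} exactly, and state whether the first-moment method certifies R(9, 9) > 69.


E[X] = C(69, 9) · 2^{1 − 36} = 56672074888 · 2^{−35} = 56672074888/34359738368.
As a reduced fraction: E[X] = 7084009361/4294967296 ≈ 1.6493745.
Is E[X] < 1? NO.
Since E[X] ≥ 1, the first-moment bound is inconclusive at n = 69; it does NOT by itself certify R(9, 9) > 69.

E[X] = 7084009361/4294967296 ≈ 1.6493745; E[X] ≥ 1; first-moment method inconclusive here.


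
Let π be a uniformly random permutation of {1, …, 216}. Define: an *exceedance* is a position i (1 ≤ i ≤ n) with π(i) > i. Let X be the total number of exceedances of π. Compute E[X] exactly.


Write X = Σ_{i=1}^{216} X_i, where X_i = 1_{π(i) > i}.
For each fixed i, π(i) is uniform over {1, …, 216} (marginal of a uniform permutation), so P[π(i) > i] = (n − i)/n. Summing: Σ_{i=1}^{216} (n − i)/n = (0 + 1 + … + 215)/216 = 216(216 − 1)/(2·216) = (216 − 1)/2.
Hence E[X] = Σ_{i=1}^{216} (216 − i)/216 = 215/2 ≈ 107.50000.

E[X] = 215/2 = 107.50000.


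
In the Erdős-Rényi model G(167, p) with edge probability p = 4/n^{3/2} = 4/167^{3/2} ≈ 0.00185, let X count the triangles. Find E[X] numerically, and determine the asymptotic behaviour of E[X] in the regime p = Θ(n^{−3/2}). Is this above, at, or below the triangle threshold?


Number of potential triangles: C(167, 3) = 762355.
Each occurs with probability p³ ≈ (0.00185)³ ≈ 6.36731e-09.
By linearity: E[X] = C(167, 3)·p³ ≈ 762355 · 6.36731e-09 ≈ 0.005.
Since α = 3/2 > 1, p = c/n^{3/2} = o(1/n) is below the triangle threshold p ~ 1/n. Asymptotically E[X] ~ (c³/6)·n^{3(1−α)} = (4³/6)·n^{-1.5} → 0, so by Markov's inequality G has no triangles w.h.p.

E[X] ≈ 0.005; in regime p = Θ(1/n^{3/2}) E[X] tends to 0 (below the triangle threshold p ~ 1/n).


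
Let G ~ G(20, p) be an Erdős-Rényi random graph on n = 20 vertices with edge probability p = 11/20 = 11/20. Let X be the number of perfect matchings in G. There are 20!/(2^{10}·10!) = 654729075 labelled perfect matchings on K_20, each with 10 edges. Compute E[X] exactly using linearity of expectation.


K_20 has 20!/(2^{10}·10!) = 654729075 labelled perfect matchings.
For each such perfect matching H, let X_H = 1 if all 10 edges of H are present in G. Then P[X_H = 1] = p^{10} = (11/20)^{10} = 25937424601/10240000000000.
By linearity of expectation: E[X] = Σ_H E[X_H] = 654729075 · p^{10} = 654729075 · 25937424601/10240000000000 = 679279440675798963/409600000000.
Numerically: E[X] ≈ 1.66e+06.

E[X] = 654729075 · (11/20)^{10} = 679279440675798963/409600000000 ≈ 1.66e+06.


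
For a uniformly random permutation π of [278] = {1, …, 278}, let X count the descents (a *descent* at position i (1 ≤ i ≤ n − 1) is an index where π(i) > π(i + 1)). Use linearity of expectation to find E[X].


Write X = Σ X_I over i = 1, …, 277, with X_I the indicator of one descent.
There are 277 indicators.
For each fixed i, the pair (π(i), π(i+1)) is a uniformly random ordered pair of distinct values from {1, …, 278}; by symmetry P[π(i) > π(i+1)] = 1/2.
By linearity: E[X] = 277 · (1/2) = (278 − 1) · (1/2) = 277/2 ≈ 138.500000.

E[X] = 277/2 = 138.500000.


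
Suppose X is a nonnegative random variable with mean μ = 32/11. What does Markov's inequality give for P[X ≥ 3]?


μ = E[X] = 32/11, a = 3.
Markov: P[X ≥ 3] ≤ μ/a = (32/11)/3 = 32/33.
Numerically: ≈ 0.969697.
(Since a = 3 > μ = 2.909091, the bound 32/33 is < 1 and informative.)

P[X ≥ 3] ≤ 32/33 ≈ 0.969697.


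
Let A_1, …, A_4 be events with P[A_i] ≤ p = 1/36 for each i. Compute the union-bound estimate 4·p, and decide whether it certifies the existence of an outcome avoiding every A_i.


Union bound: P[∪_{i=1}^{4} A_i] ≤ Σ_i P[A_i] ≤ 4·p = 4·(1/36) = 1/9.
Numerically: 1/9 ≈ 0.1111111.
Is 1/9 < 1? YES.
Since P[∪ A_i] ≤ 1/9 < 1, the complement has P[∩ A_i^c] ≥ 1 − 1/9 = 8/9 > 0, so some outcome avoids every A_i.

4·p = 1/9 ≈ 0.1111111; existence CERTIFIED by the union bound.
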